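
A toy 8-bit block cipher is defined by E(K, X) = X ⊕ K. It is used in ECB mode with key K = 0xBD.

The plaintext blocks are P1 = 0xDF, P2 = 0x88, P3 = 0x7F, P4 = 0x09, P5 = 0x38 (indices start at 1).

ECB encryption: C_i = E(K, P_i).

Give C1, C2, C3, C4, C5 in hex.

C1 = 0x62, C2 = 0x35, C3 = 0xC2, C4 = 0xB4, C5 = 0x85

C1: E(K, 0xDF) = 0x62.
C2: E(K, 0x88) = 0x35.
C3: E(K, 0x7F) = 0xC2.
C4: E(K, 0x09) = 0xB4.
C5: E(K, 0x38) = 0x85.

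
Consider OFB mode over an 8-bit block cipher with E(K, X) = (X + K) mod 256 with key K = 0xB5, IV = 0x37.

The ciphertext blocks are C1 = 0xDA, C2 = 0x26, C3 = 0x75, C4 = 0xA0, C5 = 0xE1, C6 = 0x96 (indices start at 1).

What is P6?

OFB decryption: S_i = E(K, S_{i−1}) with S_{0} = IV; P_i = C_i ⊕ S_i.
P1: S = E(K, 0x37) = 0xEC; 0xDA ⊕ 0xEC = 0x36.
P2: S = E(K, 0xEC) = 0xA1; 0x26 ⊕ 0xA1 = 0x87.
P3: S = E(K, 0xA1) = 0x56; 0x75 ⊕ 0x56 = 0x23.
P4: S = E(K, 0x56) = 0x0B; 0xA0 ⊕ 0x0B = 0xAB.
P5: S = E(K, 0x0B) = 0xC0; 0xE1 ⊕ 0xC0 = 0x21.
P6: S = E(K, 0xC0) = 0x75; 0x96 ⊕ 0x75 = 0xE3.

P6 = 0xE3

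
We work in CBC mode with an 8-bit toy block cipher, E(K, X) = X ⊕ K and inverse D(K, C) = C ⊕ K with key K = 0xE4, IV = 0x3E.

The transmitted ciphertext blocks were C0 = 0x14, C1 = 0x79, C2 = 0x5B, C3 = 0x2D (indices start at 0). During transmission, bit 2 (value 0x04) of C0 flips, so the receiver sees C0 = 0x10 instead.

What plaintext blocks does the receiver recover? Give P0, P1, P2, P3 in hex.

CBC decryption: P_i = D(K, C_i) ⊕ C_{i−1}, with C_{−1} = IV.
Only C0 changed, to 0x10. In CBC, a change in C_i garbles P_i and flips the same bit in P_{i+1}. Decrypting the received ciphertext:
P0: D(K, 0x10) = 0xF4; 0xF4 ⊕ 0x3E = 0xCA.
P1: D(K, 0x79) = 0x9D; 0x9D ⊕ 0x10 = 0x8D.
P2: D(K, 0x5B) = 0xBF; 0xBF ⊕ 0x79 = 0xC6.
P3: D(K, 0x2D) = 0xC9; 0xC9 ⊕ 0x5B = 0x92.
Blocks that differ from the original plaintext: P0, P1.

P0 = 0xCA, P1 = 0x8D, P2 = 0xC6, P3 = 0x92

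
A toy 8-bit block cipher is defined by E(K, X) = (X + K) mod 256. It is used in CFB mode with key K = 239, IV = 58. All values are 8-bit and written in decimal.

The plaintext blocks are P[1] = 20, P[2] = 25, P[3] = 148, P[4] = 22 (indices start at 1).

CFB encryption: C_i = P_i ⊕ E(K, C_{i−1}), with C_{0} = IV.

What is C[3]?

C[1]: E(K, 58) = 41; 20 ⊕ 41 = 61.
C[2]: E(K, 61) = 44; 25 ⊕ 44 = 53.
C[3]: E(K, 53) = 36; 148 ⊕ 36 = 176.

C[3] = 176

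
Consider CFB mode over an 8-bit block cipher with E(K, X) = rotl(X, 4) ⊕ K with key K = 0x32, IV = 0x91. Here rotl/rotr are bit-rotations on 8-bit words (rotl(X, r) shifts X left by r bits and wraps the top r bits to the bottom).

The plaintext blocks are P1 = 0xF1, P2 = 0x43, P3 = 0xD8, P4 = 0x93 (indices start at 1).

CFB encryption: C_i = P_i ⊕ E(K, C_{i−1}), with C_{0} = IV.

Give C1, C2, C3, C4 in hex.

C1 = 0xDA, C2 = 0xDC, C3 = 0x27, C4 = 0xD3

C1: E(K, 0x91) = 0x2B; 0xF1 ⊕ 0x2B = 0xDA.
C2: E(K, 0xDA) = 0x9F; 0x43 ⊕ 0x9F = 0xDC.
C3: E(K, 0xDC) = 0xFF; 0xD8 ⊕ 0xFF = 0x27.
C4: E(K, 0x27) = 0x40; 0x93 ⊕ 0x40 = 0xD3.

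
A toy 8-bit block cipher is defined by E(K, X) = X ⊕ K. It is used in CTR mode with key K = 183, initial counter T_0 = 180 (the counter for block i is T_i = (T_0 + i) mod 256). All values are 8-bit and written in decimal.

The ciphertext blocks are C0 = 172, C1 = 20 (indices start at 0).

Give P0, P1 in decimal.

CTR decryption: S_i = E(K, T_i) where T_i is the counter for block i; P_i = C_i ⊕ S_i.
P0: T = 180, S = E(K, T) = 3; 172 ⊕ 3 = 175.
P1: T = 181, S = E(K, T) = 2; 20 ⊕ 2 = 22.

P0 = 175, P1 = 22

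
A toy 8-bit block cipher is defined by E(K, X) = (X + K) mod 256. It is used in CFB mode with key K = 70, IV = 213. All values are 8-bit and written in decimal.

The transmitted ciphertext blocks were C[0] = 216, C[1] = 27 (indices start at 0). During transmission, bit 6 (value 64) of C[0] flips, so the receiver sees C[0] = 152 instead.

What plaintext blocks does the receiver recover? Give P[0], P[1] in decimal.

P[0] = 131, P[1] = 197

CFB decryption: P_i = C_i ⊕ E(K, C_{i−1}), with C_{−1} = IV.
Only C[0] changed, to 152. In CFB, a change in C_i flips the same bit in P_i and garbles P_{i+1}. Decrypting the received ciphertext:
P[0]: E(K, 213) = 27; 152 ⊕ 27 = 131.
P[1]: E(K, 152) = 222; 27 ⊕ 222 = 197.
Blocks that differ from the original plaintext: P[0], P[1].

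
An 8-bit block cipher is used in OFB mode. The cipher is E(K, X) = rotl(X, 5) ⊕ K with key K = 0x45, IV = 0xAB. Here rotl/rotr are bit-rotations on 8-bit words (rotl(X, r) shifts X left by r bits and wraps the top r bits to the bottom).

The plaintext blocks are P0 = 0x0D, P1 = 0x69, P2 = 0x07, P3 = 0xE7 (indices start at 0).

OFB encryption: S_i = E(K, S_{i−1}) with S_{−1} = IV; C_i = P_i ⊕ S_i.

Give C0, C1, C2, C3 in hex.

C0 = 0x3D, C1 = 0x2A, C2 = 0x2A, C3 = 0x07

C0: S = E(K, 0xAB) = 0x30; 0x0D ⊕ 0x30 = 0x3D.
C1: S = E(K, 0x30) = 0x43; 0x69 ⊕ 0x43 = 0x2A.
C2: S = E(K, 0x43) = 0x2D; 0x07 ⊕ 0x2D = 0x2A.
C3: S = E(K, 0x2D) = 0xE0; 0xE7 ⊕ 0xE0 = 0x07.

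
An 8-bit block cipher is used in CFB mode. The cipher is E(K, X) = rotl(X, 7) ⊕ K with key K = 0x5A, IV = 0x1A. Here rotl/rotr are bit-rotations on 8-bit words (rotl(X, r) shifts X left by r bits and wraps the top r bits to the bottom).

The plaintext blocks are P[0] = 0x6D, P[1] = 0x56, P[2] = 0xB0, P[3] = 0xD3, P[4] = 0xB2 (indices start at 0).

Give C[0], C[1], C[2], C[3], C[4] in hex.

CFB encryption: C_i = P_i ⊕ E(K, C_{i−1}), with C_{−1} = IV.
C[0]: E(K, 0x1A) = 0x57; 0x6D ⊕ 0x57 = 0x3A.
C[1]: E(K, 0x3A) = 0x47; 0x56 ⊕ 0x47 = 0x11.
C[2]: E(K, 0x11) = 0xD2; 0xB0 ⊕ 0xD2 = 0x62.
C[3]: E(K, 0x62) = 0x6B; 0xD3 ⊕ 0x6B = 0xB8.
C[4]: E(K, 0xB8) = 0x06; 0xB2 ⊕ 0x06 = 0xB4.

C[0] = 0x3A, C[1] = 0x11, C[2] = 0x62, C[3] = 0xB8, C[4] = 0xB4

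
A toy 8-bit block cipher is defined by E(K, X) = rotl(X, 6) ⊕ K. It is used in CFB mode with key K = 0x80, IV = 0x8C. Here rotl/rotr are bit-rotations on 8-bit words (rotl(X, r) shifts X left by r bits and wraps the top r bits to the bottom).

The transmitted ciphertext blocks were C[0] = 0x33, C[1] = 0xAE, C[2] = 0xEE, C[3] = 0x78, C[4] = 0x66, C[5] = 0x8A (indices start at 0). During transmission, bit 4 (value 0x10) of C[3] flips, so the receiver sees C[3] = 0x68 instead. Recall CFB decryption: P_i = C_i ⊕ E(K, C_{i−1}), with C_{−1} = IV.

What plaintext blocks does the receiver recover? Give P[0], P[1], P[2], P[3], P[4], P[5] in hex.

P[0] = 0x90, P[1] = 0xE2, P[2] = 0xC5, P[3] = 0x53, P[4] = 0xFC, P[5] = 0x93

Only C[3] changed, to 0x68. In CFB, a change in C_i flips the same bit in P_i and garbles P_{i+1}. Decrypting the received ciphertext:
P[0]: E(K, 0x8C) = 0xA3; 0x33 ⊕ 0xA3 = 0x90.
P[1]: E(K, 0x33) = 0x4C; 0xAE ⊕ 0x4C = 0xE2.
P[2]: E(K, 0xAE) = 0x2B; 0xEE ⊕ 0x2B = 0xC5.
P[3]: E(K, 0xEE) = 0x3B; 0x68 ⊕ 0x3B = 0x53.
P[4]: E(K, 0x68) = 0x9A; 0x66 ⊕ 0x9A = 0xFC.
P[5]: E(K, 0x66) = 0x19; 0x8A ⊕ 0x19 = 0x93.
Blocks that differ from the original plaintext: P[3], P[4].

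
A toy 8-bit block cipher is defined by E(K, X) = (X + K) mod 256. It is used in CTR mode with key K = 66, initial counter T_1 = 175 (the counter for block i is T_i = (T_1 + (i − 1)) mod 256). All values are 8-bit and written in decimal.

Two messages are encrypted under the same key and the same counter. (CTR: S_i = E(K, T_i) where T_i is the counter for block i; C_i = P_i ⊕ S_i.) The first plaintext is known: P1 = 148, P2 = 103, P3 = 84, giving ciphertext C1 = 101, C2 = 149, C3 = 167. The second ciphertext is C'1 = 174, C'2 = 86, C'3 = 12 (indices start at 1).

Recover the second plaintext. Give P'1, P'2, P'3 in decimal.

In CTR with a reused counter, both messages share the same keystream S_i, so C_i ⊕ C'_i = P_i ⊕ P'_i and thus P'_i = P_i ⊕ C_i ⊕ C'_i.
P'1: 148 ⊕ 101 ⊕ 174 = 95.
P'2: 103 ⊕ 149 ⊕ 86 = 164.
P'3: 84 ⊕ 167 ⊕ 12 = 255.

P'1 = 95, P'2 = 164, P'3 = 255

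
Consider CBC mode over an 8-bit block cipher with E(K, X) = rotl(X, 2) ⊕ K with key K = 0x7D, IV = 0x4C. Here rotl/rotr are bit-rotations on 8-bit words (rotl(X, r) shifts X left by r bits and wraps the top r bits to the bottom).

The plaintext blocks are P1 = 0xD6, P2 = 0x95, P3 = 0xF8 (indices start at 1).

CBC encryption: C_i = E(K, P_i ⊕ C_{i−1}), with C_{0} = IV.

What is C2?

C1: P1 ⊕ 0x4C = 0x9A; E(K, 0x9A) = 0x17.
C2: P2 ⊕ 0x17 = 0x82; E(K, 0x82) = 0x77.

C2 = 0x77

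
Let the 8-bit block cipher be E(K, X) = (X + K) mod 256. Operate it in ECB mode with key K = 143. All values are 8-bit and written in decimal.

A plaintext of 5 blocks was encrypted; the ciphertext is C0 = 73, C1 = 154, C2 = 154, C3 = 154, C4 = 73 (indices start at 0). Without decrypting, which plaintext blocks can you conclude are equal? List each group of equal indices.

P0 = P4; P1 = P2 = P3

ECB encrypts each block independently with the same key, so equal ciphertext blocks imply equal plaintext blocks.
C0 = C4 = 73, so P0 = P4.
C1 = C2 = C3 = 154, so P1 = P2 = P3.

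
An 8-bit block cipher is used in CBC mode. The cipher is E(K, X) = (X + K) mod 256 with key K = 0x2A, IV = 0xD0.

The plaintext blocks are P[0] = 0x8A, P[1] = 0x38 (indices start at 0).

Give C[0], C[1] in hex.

CBC encryption: C_i = E(K, P_i ⊕ C_{i−1}), with C_{−1} = IV.
C[0]: P[0] ⊕ 0xD0 = 0x5A; E(K, 0x5A) = 0x84.
C[1]: P[1] ⊕ 0x84 = 0xBC; E(K, 0xBC) = 0xE6.

C[0] = 0x84, C[1] = 0xE6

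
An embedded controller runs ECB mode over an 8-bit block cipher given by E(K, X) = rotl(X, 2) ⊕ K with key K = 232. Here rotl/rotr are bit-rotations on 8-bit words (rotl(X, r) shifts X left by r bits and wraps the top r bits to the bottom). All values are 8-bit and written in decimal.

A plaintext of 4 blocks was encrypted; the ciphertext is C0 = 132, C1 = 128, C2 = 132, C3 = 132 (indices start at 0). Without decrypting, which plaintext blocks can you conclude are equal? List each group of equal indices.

P0 = P2 = P3

ECB encrypts each block independently with the same key, so equal ciphertext blocks imply equal plaintext blocks.
C0 = C2 = C3 = 132, so P0 = P2 = P3.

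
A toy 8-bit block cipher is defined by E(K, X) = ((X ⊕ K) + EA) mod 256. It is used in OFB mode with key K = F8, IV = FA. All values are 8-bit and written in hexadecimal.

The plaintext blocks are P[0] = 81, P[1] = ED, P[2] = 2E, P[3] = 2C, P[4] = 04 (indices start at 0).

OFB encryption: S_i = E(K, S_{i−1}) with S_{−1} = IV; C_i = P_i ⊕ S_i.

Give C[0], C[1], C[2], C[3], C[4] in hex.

C[0] = 6D, C[1] = 13, C[2] = DE, C[3] = DE, C[4] = F0

C[0]: S = E(K, FA) = EC; 81 ⊕ EC = 6D.
C[1]: S = E(K, EC) = FE; ED ⊕ FE = 13.
C[2]: S = E(K, FE) = F0; 2E ⊕ F0 = DE.
C[3]: S = E(K, F0) = F2; 2C ⊕ F2 = DE.
C[4]: S = E(K, F2) = F4; 04 ⊕ F4 = F0.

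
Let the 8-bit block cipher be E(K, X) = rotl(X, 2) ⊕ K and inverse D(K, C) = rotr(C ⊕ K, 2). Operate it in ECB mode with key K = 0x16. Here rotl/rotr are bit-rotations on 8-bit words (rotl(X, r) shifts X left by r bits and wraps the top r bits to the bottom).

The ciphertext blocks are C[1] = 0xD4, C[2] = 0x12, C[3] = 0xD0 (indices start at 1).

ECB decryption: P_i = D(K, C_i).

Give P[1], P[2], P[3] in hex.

P[1] = 0xB0, P[2] = 0x01, P[3] = 0xB1

P[1]: D(K, 0xD4) = 0xB0.
P[2]: D(K, 0x12) = 0x01.
P[3]: D(K, 0xD0) = 0xB1.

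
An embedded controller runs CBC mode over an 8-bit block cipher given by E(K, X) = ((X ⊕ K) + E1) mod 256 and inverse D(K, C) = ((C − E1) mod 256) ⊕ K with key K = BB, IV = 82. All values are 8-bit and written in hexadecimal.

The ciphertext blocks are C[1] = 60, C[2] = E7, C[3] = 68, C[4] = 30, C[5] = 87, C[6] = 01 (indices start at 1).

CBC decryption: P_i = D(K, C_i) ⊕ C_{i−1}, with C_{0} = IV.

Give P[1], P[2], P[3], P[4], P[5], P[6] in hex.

P[1]: D(K, 60) = C4; C4 ⊕ 82 = 46.
P[2]: D(K, E7) = BD; BD ⊕ 60 = DD.
P[3]: D(K, 68) = 3C; 3C ⊕ E7 = DB.
P[4]: D(K, 30) = F4; F4 ⊕ 68 = 9C.
P[5]: D(K, 87) = 1D; 1D ⊕ 30 = 2D.
P[6]: D(K, 01) = 9B; 9B ⊕ 87 = 1C.

P[1] = 46, P[2] = DD, P[3] = DB, P[4] = 9C, P[5] = 2D, P[6] = 1C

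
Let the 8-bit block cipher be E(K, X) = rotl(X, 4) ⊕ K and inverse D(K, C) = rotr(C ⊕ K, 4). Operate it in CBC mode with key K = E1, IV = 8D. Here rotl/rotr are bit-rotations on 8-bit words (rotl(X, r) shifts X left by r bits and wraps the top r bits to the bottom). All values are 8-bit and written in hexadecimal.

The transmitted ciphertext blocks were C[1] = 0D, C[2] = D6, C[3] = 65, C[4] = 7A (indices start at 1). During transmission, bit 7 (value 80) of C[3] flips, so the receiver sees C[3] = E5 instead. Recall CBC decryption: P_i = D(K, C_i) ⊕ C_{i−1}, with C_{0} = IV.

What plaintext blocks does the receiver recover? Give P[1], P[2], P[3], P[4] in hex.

P[1] = 43, P[2] = 7E, P[3] = 96, P[4] = 5C

Only C[3] changed, to E5. In CBC, a change in C_i garbles P_i and flips the same bit in P_{i+1}. Decrypting the received ciphertext:
P[1]: D(K, 0D) = CE; CE ⊕ 8D = 43.
P[2]: D(K, D6) = 73; 73 ⊕ 0D = 7E.
P[3]: D(K, E5) = 40; 40 ⊕ D6 = 96.
P[4]: D(K, 7A) = B9; B9 ⊕ E5 = 5C.
Blocks that differ from the original plaintext: P[3], P[4].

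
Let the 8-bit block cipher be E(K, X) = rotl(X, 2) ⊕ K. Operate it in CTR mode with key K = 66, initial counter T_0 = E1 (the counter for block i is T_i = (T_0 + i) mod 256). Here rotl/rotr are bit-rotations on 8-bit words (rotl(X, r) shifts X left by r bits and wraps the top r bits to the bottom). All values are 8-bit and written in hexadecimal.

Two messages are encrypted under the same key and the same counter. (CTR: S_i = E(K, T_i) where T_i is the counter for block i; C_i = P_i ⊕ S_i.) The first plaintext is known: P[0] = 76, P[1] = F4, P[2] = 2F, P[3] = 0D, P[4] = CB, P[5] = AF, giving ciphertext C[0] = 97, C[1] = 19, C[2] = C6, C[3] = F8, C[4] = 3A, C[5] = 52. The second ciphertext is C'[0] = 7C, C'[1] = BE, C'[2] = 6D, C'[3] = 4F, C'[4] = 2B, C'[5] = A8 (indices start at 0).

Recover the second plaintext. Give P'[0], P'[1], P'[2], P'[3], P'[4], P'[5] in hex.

P'[0] = 9D, P'[1] = 53, P'[2] = 84, P'[3] = BA, P'[4] = DA, P'[5] = 55

In CTR with a reused counter, both messages share the same keystream S_i, so C_i ⊕ C'_i = P_i ⊕ P'_i and thus P'_i = P_i ⊕ C_i ⊕ C'_i.
P'[0]: 76 ⊕ 97 ⊕ 7C = 9D.
P'[1]: F4 ⊕ 19 ⊕ BE = 53.
P'[2]: 2F ⊕ C6 ⊕ 6D = 84.
P'[3]: 0D ⊕ F8 ⊕ 4F = BA.
P'[4]: CB ⊕ 3A ⊕ 2B = DA.
P'[5]: AF ⊕ 52 ⊕ A8 = 55.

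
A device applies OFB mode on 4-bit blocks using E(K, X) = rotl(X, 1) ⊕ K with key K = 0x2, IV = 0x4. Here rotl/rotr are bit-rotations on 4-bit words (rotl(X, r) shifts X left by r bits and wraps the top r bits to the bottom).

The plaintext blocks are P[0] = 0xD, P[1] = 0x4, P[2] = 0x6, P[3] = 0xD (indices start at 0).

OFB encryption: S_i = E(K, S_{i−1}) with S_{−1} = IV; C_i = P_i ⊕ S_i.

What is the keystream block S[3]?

0xB

C[0]: S = E(K, 0x4) = 0xA; 0xD ⊕ 0xA = 0x7.
C[1]: S = E(K, 0xA) = 0x7; 0x4 ⊕ 0x7 = 0x3.
C[2]: S = E(K, 0x7) = 0xC; 0x6 ⊕ 0xC = 0xA.
C[3]: S = E(K, 0xC) = 0xB; 0xD ⊕ 0xB = 0x6.
So S[3] = 0xB.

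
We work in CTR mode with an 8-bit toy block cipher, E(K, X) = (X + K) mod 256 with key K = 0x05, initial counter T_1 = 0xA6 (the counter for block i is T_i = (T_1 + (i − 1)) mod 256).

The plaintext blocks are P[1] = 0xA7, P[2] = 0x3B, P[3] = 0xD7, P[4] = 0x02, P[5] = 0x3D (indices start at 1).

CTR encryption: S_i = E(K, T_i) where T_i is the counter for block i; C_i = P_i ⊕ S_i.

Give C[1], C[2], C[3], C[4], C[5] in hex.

C[1] = 0x0C, C[2] = 0x97, C[3] = 0x7A, C[4] = 0xAC, C[5] = 0x92

C[1]: T = 0xA6, S = E(K, T) = 0xAB; 0xA7 ⊕ 0xAB = 0x0C.
C[2]: T = 0xA7, S = E(K, T) = 0xAC; 0x3B ⊕ 0xAC = 0x97.
C[3]: T = 0xA8, S = E(K, T) = 0xAD; 0xD7 ⊕ 0xAD = 0x7A.
C[4]: T = 0xA9, S = E(K, T) = 0xAE; 0x02 ⊕ 0xAE = 0xAC.
C[5]: T = 0xAA, S = E(K, T) = 0xAF; 0x3D ⊕ 0xAF = 0x92.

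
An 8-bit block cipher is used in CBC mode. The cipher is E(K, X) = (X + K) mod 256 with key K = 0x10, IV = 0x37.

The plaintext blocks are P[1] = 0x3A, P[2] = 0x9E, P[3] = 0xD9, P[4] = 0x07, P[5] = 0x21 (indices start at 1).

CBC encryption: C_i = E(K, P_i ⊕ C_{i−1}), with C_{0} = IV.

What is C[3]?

C[3] = 0x5A

C[1]: P[1] ⊕ 0x37 = 0x0D; E(K, 0x0D) = 0x1D.
C[2]: P[2] ⊕ 0x1D = 0x83; E(K, 0x83) = 0x93.
C[3]: P[3] ⊕ 0x93 = 0x4A; E(K, 0x4A) = 0x5A.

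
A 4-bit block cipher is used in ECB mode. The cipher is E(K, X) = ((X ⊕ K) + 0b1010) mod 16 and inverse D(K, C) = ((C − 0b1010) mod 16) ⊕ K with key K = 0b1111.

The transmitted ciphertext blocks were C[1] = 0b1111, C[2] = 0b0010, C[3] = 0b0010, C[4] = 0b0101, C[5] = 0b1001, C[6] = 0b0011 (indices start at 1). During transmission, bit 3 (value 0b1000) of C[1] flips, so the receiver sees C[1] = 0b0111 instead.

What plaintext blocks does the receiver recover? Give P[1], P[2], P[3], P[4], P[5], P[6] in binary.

P[1] = 0b0010, P[2] = 0b0111, P[3] = 0b0111, P[4] = 0b0100, P[5] = 0b0000, P[6] = 0b0110

ECB decryption: P_i = D(K, C_i).
Only C[1] changed, to 0b0111. In ECB, a change in C_i affects only P_i. Decrypting the received ciphertext:
P[1]: D(K, 0b0111) = 0b0010.
P[2]: D(K, 0b0010) = 0b0111.
P[3]: D(K, 0b0010) = 0b0111.
P[4]: D(K, 0b0101) = 0b0100.
P[5]: D(K, 0b1001) = 0b0000.
P[6]: D(K, 0b0011) = 0b0110.
Blocks that differ from the original plaintext: P[1].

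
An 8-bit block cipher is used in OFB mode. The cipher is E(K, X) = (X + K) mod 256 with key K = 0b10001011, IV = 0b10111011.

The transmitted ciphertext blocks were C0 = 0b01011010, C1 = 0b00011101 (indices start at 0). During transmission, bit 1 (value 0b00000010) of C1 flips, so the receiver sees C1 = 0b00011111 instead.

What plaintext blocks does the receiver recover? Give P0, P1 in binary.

OFB decryption: S_i = E(K, S_{i−1}) with S_{−1} = IV; P_i = C_i ⊕ S_i.
Only C1 changed, to 0b00011111. In OFB, a change in C_i flips the same bit in P_i only; the keystream is unaffected. Decrypting the received ciphertext:
P0: S = E(K, 0b10111011) = 0b01000110; 0b01011010 ⊕ 0b01000110 = 0b00011100.
P1: S = E(K, 0b01000110) = 0b11010001; 0b00011111 ⊕ 0b11010001 = 0b11001110.
Blocks that differ from the original plaintext: P1.

P0 = 0b00011100, P1 = 0b11001110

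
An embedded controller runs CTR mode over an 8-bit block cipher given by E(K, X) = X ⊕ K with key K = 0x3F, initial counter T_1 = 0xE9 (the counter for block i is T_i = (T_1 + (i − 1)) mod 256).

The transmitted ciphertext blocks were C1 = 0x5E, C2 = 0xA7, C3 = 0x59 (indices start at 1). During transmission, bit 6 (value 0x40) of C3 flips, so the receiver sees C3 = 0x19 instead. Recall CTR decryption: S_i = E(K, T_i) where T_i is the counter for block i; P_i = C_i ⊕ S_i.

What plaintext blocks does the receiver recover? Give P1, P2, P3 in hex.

Only C3 changed, to 0x19. In CTR, a change in C_i flips the same bit in P_i only; the keystream is unaffected. Decrypting the received ciphertext:
P1: T = 0xE9, S = E(K, T) = 0xD6; 0x5E ⊕ 0xD6 = 0x88.
P2: T = 0xEA, S = E(K, T) = 0xD5; 0xA7 ⊕ 0xD5 = 0x72.
P3: T = 0xEB, S = E(K, T) = 0xD4; 0x19 ⊕ 0xD4 = 0xCD.
Blocks that differ from the original plaintext: P3.

P1 = 0x88, P2 = 0x72, P3 = 0xCD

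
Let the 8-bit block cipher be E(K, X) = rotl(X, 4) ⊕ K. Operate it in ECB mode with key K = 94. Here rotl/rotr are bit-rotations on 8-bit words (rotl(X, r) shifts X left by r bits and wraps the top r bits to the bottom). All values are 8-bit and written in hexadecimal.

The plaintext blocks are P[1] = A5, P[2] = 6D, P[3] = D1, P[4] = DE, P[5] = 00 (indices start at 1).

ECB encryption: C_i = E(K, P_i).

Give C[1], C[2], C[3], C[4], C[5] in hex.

C[1]: E(K, A5) = CE.
C[2]: E(K, 6D) = 42.
C[3]: E(K, D1) = 89.
C[4]: E(K, DE) = 79.
C[5]: E(K, 00) = 94.

C[1] = CE, C[2] = 42, C[3] = 89, C[4] = 79, C[5] = 94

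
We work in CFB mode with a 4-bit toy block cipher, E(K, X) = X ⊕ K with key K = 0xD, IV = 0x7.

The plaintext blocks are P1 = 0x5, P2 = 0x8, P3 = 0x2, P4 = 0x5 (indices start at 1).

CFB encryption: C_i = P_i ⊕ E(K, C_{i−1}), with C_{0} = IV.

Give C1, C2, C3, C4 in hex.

C1 = 0xF, C2 = 0xA, C3 = 0x5, C4 = 0xD

C1: E(K, 0x7) = 0xA; 0x5 ⊕ 0xA = 0xF.
C2: E(K, 0xF) = 0x2; 0x8 ⊕ 0x2 = 0xA.
C3: E(K, 0xA) = 0x7; 0x2 ⊕ 0x7 = 0x5.
C4: E(K, 0x5) = 0x8; 0x5 ⊕ 0x8 = 0xD.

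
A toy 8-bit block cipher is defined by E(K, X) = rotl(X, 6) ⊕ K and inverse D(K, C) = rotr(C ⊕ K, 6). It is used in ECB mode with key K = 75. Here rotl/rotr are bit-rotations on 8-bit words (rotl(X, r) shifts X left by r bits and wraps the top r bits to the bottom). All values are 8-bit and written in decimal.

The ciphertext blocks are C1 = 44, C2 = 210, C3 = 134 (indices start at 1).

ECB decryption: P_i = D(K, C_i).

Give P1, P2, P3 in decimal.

P1: D(K, 44) = 157.
P2: D(K, 210) = 102.
P3: D(K, 134) = 55.

P1 = 157, P2 = 102, P3 = 55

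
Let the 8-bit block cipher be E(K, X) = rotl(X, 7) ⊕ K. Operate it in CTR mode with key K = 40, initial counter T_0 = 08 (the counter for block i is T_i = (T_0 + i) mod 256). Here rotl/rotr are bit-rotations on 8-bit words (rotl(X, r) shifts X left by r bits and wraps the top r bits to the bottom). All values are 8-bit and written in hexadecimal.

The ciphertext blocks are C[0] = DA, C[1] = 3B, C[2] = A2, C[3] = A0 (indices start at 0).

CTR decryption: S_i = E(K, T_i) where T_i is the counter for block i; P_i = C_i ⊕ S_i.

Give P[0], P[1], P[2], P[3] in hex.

P[0]: T = 08, S = E(K, T) = 44; DA ⊕ 44 = 9E.
P[1]: T = 09, S = E(K, T) = C4; 3B ⊕ C4 = FF.
P[2]: T = 0A, S = E(K, T) = 45; A2 ⊕ 45 = E7.
P[3]: T = 0B, S = E(K, T) = C5; A0 ⊕ C5 = 65.

P[0] = 9E, P[1] = FF, P[2] = E7, P[3] = 65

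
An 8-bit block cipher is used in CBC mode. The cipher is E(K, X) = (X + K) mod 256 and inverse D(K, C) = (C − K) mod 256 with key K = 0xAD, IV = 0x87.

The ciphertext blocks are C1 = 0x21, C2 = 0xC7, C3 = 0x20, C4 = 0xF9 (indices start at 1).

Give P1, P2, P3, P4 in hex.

P1 = 0xF3, P2 = 0x3B, P3 = 0xB4, P4 = 0x6C

CBC decryption: P_i = D(K, C_i) ⊕ C_{i−1}, with C_{0} = IV.
P1: D(K, 0x21) = 0x74; 0x74 ⊕ 0x87 = 0xF3.
P2: D(K, 0xC7) = 0x1A; 0x1A ⊕ 0x21 = 0x3B.
P3: D(K, 0x20) = 0x73; 0x73 ⊕ 0xC7 = 0xB4.
P4: D(K, 0xF9) = 0x4C; 0x4C ⊕ 0x20 = 0x6C.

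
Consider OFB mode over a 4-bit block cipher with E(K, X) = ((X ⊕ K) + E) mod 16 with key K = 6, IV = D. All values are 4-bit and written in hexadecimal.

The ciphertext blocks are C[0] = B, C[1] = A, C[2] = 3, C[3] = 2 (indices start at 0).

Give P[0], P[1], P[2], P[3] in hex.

P[0] = 2, P[1] = 7, P[2] = A, P[3] = F

OFB decryption: S_i = E(K, S_{i−1}) with S_{−1} = IV; P_i = C_i ⊕ S_i.
P[0]: S = E(K, D) = 9; B ⊕ 9 = 2.
P[1]: S = E(K, 9) = D; A ⊕ D = 7.
P[2]: S = E(K, D) = 9; 3 ⊕ 9 = A.
P[3]: S = E(K, 9) = D; 2 ⊕ D = F.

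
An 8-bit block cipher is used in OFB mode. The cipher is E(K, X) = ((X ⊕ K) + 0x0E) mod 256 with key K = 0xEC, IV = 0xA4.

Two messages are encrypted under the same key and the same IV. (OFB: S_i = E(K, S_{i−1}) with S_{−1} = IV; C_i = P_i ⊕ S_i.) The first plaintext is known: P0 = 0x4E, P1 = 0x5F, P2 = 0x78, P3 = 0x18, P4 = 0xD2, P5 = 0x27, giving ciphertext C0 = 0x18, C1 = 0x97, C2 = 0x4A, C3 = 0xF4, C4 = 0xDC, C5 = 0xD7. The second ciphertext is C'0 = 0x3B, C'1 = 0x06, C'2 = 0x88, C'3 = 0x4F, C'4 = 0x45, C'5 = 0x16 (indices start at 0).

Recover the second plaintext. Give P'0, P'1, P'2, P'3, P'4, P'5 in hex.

In OFB with a reused IV, both messages share the same keystream S_i, so C_i ⊕ C'_i = P_i ⊕ P'_i and thus P'_i = P_i ⊕ C_i ⊕ C'_i.
P'0: 0x4E ⊕ 0x18 ⊕ 0x3B = 0x6D.
P'1: 0x5F ⊕ 0x97 ⊕ 0x06 = 0xCE.
P'2: 0x78 ⊕ 0x4A ⊕ 0x88 = 0xBA.
P'3: 0x18 ⊕ 0xF4 ⊕ 0x4F = 0xA3.
P'4: 0xD2 ⊕ 0xDC ⊕ 0x45 = 0x4B.
P'5: 0x27 ⊕ 0xD7 ⊕ 0x16 = 0xE6.

P'0 = 0x6D, P'1 = 0xCE, P'2 = 0xBA, P'3 = 0xA3, P'4 = 0x4B, P'5 = 0xE6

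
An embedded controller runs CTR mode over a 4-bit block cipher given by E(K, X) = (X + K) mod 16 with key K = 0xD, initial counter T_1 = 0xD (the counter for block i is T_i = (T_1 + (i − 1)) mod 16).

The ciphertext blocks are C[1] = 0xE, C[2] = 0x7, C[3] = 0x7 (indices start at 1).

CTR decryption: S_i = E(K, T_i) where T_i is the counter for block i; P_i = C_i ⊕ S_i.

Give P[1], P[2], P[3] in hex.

P[1] = 0x4, P[2] = 0xC, P[3] = 0xB

P[1]: T = 0xD, S = E(K, T) = 0xA; 0xE ⊕ 0xA = 0x4.
P[2]: T = 0xE, S = E(K, T) = 0xB; 0x7 ⊕ 0xB = 0xC.
P[3]: T = 0xF, S = E(K, T) = 0xC; 0x7 ⊕ 0xC = 0xB.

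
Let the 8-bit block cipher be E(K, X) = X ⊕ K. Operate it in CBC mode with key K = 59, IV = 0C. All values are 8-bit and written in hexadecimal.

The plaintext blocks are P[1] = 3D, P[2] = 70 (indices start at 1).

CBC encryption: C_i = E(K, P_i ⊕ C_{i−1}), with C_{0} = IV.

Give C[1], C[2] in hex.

C[1]: P[1] ⊕ 0C = 31; E(K, 31) = 68.
C[2]: P[2] ⊕ 68 = 18; E(K, 18) = 41.

C[1] = 68, C[2] = 41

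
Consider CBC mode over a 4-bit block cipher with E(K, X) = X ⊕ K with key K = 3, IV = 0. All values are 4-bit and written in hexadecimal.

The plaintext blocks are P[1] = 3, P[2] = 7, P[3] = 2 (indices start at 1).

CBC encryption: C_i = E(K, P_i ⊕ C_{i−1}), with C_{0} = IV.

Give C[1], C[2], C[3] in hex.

C[1] = 0, C[2] = 4, C[3] = 5

C[1]: P[1] ⊕ 0 = 3; E(K, 3) = 0.
C[2]: P[2] ⊕ 0 = 7; E(K, 7) = 4.
C[3]: P[3] ⊕ 4 = 6; E(K, 6) = 5.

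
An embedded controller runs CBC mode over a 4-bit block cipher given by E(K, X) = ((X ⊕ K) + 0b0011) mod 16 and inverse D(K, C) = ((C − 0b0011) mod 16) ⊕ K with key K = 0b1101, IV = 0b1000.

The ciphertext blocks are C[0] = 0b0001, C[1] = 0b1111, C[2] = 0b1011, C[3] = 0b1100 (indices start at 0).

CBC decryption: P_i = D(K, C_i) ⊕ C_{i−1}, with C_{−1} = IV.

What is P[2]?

P[2]: D(K, 0b1011) = 0b0101; 0b0101 ⊕ 0b1111 = 0b1010.

P[2] = 0b1010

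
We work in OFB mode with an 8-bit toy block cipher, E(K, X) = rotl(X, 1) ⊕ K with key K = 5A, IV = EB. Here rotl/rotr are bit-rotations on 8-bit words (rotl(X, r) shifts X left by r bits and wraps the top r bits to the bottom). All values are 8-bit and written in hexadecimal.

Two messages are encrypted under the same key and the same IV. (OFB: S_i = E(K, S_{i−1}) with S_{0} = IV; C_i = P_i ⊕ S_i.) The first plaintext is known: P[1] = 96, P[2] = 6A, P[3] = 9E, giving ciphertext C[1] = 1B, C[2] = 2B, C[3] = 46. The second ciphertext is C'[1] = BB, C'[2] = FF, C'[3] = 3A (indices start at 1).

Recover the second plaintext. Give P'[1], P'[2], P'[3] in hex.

In OFB with a reused IV, both messages share the same keystream S_i, so C_i ⊕ C'_i = P_i ⊕ P'_i and thus P'_i = P_i ⊕ C_i ⊕ C'_i.
P'[1]: 96 ⊕ 1B ⊕ BB = 36.
P'[2]: 6A ⊕ 2B ⊕ FF = BE.
P'[3]: 9E ⊕ 46 ⊕ 3A = E2.

P'[1] = 36, P'[2] = BE, P'[3] = E2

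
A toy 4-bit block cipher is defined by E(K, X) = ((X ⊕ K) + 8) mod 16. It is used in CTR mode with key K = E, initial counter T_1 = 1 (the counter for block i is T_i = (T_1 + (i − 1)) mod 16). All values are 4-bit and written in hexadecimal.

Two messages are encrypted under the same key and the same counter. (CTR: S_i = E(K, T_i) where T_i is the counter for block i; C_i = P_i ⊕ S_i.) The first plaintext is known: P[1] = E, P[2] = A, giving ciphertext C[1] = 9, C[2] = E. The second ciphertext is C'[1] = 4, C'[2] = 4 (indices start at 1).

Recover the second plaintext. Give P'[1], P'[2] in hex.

P'[1] = 3, P'[2] = 0

In CTR with a reused counter, both messages share the same keystream S_i, so C_i ⊕ C'_i = P_i ⊕ P'_i and thus P'_i = P_i ⊕ C_i ⊕ C'_i.
P'[1]: E ⊕ 9 ⊕ 4 = 3.
P'[2]: A ⊕ E ⊕ 4 = 0.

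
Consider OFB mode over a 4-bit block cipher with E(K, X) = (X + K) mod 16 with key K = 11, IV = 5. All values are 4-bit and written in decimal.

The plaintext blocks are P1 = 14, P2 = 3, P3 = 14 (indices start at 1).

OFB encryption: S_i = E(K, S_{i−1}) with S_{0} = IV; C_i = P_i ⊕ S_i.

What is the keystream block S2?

C1: S = E(K, 5) = 0; 14 ⊕ 0 = 14.
C2: S = E(K, 0) = 11; 3 ⊕ 11 = 8.
So S2 = 11.

11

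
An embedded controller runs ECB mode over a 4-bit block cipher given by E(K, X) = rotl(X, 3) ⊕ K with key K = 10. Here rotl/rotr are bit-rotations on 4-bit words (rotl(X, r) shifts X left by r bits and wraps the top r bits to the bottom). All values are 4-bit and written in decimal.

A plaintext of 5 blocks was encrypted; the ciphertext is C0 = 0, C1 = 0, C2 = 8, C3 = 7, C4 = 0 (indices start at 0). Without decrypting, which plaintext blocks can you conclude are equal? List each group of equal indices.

P0 = P1 = P4

ECB encrypts each block independently with the same key, so equal ciphertext blocks imply equal plaintext blocks.
C0 = C1 = C4 = 0, so P0 = P1 = P4.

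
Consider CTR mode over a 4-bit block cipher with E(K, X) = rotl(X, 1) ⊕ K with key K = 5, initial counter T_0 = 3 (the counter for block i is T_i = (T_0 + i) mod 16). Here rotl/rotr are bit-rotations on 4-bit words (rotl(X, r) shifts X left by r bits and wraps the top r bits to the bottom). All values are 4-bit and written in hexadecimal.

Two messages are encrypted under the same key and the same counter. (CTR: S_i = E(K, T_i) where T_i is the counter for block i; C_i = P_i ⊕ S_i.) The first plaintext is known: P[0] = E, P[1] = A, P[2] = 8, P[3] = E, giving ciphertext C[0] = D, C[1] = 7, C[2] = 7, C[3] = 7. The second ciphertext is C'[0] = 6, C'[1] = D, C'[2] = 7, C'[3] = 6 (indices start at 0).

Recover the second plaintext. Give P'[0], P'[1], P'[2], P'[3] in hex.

In CTR with a reused counter, both messages share the same keystream S_i, so C_i ⊕ C'_i = P_i ⊕ P'_i and thus P'_i = P_i ⊕ C_i ⊕ C'_i.
P'[0]: E ⊕ D ⊕ 6 = 5.
P'[1]: A ⊕ 7 ⊕ D = 0.
P'[2]: 8 ⊕ 7 ⊕ 7 = 8.
P'[3]: E ⊕ 7 ⊕ 6 = F.

P'[0] = 5, P'[1] = 0, P'[2] = 8, P'[3] = F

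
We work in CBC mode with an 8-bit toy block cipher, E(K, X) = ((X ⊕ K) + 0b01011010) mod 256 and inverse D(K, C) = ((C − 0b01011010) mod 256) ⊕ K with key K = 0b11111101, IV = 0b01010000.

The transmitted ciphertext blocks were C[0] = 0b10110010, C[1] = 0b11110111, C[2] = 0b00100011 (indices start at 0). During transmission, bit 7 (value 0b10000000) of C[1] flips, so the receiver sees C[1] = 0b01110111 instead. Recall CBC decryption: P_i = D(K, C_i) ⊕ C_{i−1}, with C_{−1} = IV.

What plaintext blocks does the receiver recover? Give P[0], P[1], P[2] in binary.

P[0] = 0b11110101, P[1] = 0b01010010, P[2] = 0b01000011

Only C[1] changed, to 0b01110111. In CBC, a change in C_i garbles P_i and flips the same bit in P_{i+1}. Decrypting the received ciphertext:
P[0]: D(K, 0b10110010) = 0b10100101; 0b10100101 ⊕ 0b01010000 = 0b11110101.
P[1]: D(K, 0b01110111) = 0b11100000; 0b11100000 ⊕ 0b10110010 = 0b01010010.
P[2]: D(K, 0b00100011) = 0b00110100; 0b00110100 ⊕ 0b01110111 = 0b01000011.
Blocks that differ from the original plaintext: P[1], P[2].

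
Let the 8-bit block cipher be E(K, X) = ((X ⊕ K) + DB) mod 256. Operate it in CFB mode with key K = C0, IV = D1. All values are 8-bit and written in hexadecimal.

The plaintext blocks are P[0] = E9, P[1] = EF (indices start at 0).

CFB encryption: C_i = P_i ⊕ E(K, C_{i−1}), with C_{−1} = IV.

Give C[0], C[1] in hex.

C[0] = 05, C[1] = 4F

C[0]: E(K, D1) = EC; E9 ⊕ EC = 05.
C[1]: E(K, 05) = A0; EF ⊕ A0 = 4F.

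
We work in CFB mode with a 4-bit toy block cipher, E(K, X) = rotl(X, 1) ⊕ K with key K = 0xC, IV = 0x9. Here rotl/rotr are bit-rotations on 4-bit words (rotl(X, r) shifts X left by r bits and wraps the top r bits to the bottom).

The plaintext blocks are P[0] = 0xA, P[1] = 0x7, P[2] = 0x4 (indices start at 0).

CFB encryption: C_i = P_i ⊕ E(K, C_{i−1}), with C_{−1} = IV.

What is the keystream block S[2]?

C[0]: E(K, 0x9) = 0xF; 0xA ⊕ 0xF = 0x5.
C[1]: E(K, 0x5) = 0x6; 0x7 ⊕ 0x6 = 0x1.
C[2]: E(K, 0x1) = 0xE; 0x4 ⊕ 0xE = 0xA.
So S[2] = 0xE.

0xE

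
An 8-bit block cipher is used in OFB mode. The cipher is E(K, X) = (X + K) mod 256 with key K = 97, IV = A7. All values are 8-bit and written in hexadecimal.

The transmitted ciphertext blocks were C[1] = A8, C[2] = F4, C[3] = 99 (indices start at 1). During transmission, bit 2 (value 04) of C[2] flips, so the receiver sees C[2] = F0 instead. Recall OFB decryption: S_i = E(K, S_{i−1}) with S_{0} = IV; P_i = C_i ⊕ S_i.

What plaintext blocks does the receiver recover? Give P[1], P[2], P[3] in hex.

Only C[2] changed, to F0. In OFB, a change in C_i flips the same bit in P_i only; the keystream is unaffected. Decrypting the received ciphertext:
P[1]: S = E(K, A7) = 3E; A8 ⊕ 3E = 96.
P[2]: S = E(K, 3E) = D5; F0 ⊕ D5 = 25.
P[3]: S = E(K, D5) = 6C; 99 ⊕ 6C = F5.
Blocks that differ from the original plaintext: P[2].

P[1] = 96, P[2] = 25, P[3] = F5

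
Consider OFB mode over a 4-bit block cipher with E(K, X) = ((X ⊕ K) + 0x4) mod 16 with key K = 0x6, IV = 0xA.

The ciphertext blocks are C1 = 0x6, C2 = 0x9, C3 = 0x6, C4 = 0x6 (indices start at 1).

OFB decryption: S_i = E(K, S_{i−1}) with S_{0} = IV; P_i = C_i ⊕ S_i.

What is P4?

P4 = 0xC

P1: S = E(K, 0xA) = 0x0; 0x6 ⊕ 0x0 = 0x6.
P2: S = E(K, 0x0) = 0xA; 0x9 ⊕ 0xA = 0x3.
P3: S = E(K, 0xA) = 0x0; 0x6 ⊕ 0x0 = 0x6.
P4: S = E(K, 0x0) = 0xA; 0x6 ⊕ 0xA = 0xC.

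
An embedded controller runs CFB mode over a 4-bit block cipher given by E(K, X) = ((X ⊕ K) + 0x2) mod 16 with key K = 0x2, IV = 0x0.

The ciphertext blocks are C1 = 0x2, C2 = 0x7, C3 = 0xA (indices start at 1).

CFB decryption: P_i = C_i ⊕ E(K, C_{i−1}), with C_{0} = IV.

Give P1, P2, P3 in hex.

P1 = 0x6, P2 = 0x5, P3 = 0xD

P1: E(K, 0x0) = 0x4; 0x2 ⊕ 0x4 = 0x6.
P2: E(K, 0x2) = 0x2; 0x7 ⊕ 0x2 = 0x5.
P3: E(K, 0x7) = 0x7; 0xA ⊕ 0x7 = 0xD.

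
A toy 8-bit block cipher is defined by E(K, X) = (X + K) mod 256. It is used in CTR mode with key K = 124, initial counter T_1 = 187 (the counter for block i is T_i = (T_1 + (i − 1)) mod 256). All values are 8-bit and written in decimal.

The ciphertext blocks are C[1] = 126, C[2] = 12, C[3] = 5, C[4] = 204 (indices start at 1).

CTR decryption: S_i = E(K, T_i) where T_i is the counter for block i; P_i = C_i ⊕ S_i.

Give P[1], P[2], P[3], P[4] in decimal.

P[1]: T = 187, S = E(K, T) = 55; 126 ⊕ 55 = 73.
P[2]: T = 188, S = E(K, T) = 56; 12 ⊕ 56 = 52.
P[3]: T = 189, S = E(K, T) = 57; 5 ⊕ 57 = 60.
P[4]: T = 190, S = E(K, T) = 58; 204 ⊕ 58 = 246.

P[1] = 73, P[2] = 52, P[3] = 60, P[4] = 246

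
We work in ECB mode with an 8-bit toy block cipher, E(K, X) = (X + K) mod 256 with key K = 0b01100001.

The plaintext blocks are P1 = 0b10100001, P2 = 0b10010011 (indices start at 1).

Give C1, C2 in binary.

C1 = 0b00000010, C2 = 0b11110100

ECB encryption: C_i = E(K, P_i).
C1: E(K, 0b10100001) = 0b00000010.
C2: E(K, 0b10010011) = 0b11110100.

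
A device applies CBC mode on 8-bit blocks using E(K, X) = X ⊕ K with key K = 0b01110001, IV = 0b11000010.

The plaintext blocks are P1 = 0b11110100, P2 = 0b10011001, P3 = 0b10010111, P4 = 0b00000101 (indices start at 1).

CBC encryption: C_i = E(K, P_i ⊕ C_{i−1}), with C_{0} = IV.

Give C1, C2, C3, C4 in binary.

C1 = 0b01000111, C2 = 0b10101111, C3 = 0b01001001, C4 = 0b00111101

C1: P1 ⊕ 0b11000010 = 0b00110110; E(K, 0b00110110) = 0b01000111.
C2: P2 ⊕ 0b01000111 = 0b11011110; E(K, 0b11011110) = 0b10101111.
C3: P3 ⊕ 0b10101111 = 0b00111000; E(K, 0b00111000) = 0b01001001.
C4: P4 ⊕ 0b01001001 = 0b01001100; E(K, 0b01001100) = 0b00111101.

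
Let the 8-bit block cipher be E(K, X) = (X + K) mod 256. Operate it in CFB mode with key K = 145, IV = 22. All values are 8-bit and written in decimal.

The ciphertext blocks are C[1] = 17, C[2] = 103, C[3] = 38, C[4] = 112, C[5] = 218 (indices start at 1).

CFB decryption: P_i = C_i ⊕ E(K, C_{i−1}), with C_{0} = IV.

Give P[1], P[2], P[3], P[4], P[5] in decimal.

P[1] = 182, P[2] = 197, P[3] = 222, P[4] = 199, P[5] = 219

P[1]: E(K, 22) = 167; 17 ⊕ 167 = 182.
P[2]: E(K, 17) = 162; 103 ⊕ 162 = 197.
P[3]: E(K, 103) = 248; 38 ⊕ 248 = 222.
P[4]: E(K, 38) = 183; 112 ⊕ 183 = 199.
P[5]: E(K, 112) = 1; 218 ⊕ 1 = 219.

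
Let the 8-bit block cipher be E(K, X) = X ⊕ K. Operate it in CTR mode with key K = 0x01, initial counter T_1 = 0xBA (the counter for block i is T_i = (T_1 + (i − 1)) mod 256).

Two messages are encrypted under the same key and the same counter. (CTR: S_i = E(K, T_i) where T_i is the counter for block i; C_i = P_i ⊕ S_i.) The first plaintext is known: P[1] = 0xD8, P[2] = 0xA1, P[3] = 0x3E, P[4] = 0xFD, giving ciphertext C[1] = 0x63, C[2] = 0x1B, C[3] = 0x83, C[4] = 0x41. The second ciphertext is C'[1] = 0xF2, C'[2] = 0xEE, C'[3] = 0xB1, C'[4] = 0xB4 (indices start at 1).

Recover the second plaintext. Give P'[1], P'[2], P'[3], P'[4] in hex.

In CTR with a reused counter, both messages share the same keystream S_i, so C_i ⊕ C'_i = P_i ⊕ P'_i and thus P'_i = P_i ⊕ C_i ⊕ C'_i.
P'[1]: 0xD8 ⊕ 0x63 ⊕ 0xF2 = 0x49.
P'[2]: 0xA1 ⊕ 0x1B ⊕ 0xEE = 0x54.
P'[3]: 0x3E ⊕ 0x83 ⊕ 0xB1 = 0x0C.
P'[4]: 0xFD ⊕ 0x41 ⊕ 0xB4 = 0x08.

P'[1] = 0x49, P'[2] = 0x54, P'[3] = 0x0C, P'[4] = 0x08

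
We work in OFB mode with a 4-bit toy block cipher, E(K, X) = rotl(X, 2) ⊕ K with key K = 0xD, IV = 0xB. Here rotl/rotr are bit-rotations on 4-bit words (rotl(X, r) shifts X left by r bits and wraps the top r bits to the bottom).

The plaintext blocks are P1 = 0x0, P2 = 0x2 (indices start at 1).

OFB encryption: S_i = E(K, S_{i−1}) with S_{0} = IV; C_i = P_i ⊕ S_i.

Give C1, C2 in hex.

C1 = 0x3, C2 = 0x3

C1: S = E(K, 0xB) = 0x3; 0x0 ⊕ 0x3 = 0x3.
C2: S = E(K, 0x3) = 0x1; 0x2 ⊕ 0x1 = 0x3.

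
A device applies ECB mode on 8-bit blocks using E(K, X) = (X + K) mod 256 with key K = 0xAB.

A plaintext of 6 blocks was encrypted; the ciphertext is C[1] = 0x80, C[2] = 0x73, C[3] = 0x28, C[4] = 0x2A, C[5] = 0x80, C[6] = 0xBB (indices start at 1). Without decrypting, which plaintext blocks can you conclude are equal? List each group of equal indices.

P[1] = P[5]

ECB encrypts each block independently with the same key, so equal ciphertext blocks imply equal plaintext blocks.
C[1] = C[5] = 0x80, so P[1] = P[5].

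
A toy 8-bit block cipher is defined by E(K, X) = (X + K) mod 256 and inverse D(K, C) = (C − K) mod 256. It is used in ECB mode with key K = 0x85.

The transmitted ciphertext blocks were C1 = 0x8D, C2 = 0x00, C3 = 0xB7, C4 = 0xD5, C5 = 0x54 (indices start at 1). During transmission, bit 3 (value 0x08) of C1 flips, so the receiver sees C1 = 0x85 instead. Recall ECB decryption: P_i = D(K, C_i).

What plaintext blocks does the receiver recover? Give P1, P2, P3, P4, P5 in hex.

P1 = 0x00, P2 = 0x7B, P3 = 0x32, P4 = 0x50, P5 = 0xCF

Only C1 changed, to 0x85. In ECB, a change in C_i affects only P_i. Decrypting the received ciphertext:
P1: D(K, 0x85) = 0x00.
P2: D(K, 0x00) = 0x7B.
P3: D(K, 0xB7) = 0x32.
P4: D(K, 0xD5) = 0x50.
P5: D(K, 0x54) = 0xCF.
Blocks that differ from the original plaintext: P1.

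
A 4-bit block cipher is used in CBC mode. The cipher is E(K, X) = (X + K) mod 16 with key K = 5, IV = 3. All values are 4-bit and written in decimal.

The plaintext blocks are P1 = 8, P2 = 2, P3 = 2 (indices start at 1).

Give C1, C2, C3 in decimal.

C1 = 0, C2 = 7, C3 = 10

CBC encryption: C_i = E(K, P_i ⊕ C_{i−1}), with C_{0} = IV.
C1: P1 ⊕ 3 = 11; E(K, 11) = 0.
C2: P2 ⊕ 0 = 2; E(K, 2) = 7.
C3: P3 ⊕ 7 = 5; E(K, 5) = 10.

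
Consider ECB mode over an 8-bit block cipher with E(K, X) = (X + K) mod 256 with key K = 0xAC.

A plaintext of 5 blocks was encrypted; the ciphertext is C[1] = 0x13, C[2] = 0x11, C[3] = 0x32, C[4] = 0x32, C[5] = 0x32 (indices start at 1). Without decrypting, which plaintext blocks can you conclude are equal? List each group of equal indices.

P[3] = P[4] = P[5]

ECB encrypts each block independently with the same key, so equal ciphertext blocks imply equal plaintext blocks.
C[3] = C[4] = C[5] = 0x32, so P[3] = P[4] = P[5].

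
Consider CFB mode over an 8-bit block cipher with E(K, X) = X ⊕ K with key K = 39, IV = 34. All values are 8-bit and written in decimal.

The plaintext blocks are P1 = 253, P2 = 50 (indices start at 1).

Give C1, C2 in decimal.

CFB encryption: C_i = P_i ⊕ E(K, C_{i−1}), with C_{0} = IV.
C1: E(K, 34) = 5; 253 ⊕ 5 = 248.
C2: E(K, 248) = 223; 50 ⊕ 223 = 237.

C1 = 248, C2 = 237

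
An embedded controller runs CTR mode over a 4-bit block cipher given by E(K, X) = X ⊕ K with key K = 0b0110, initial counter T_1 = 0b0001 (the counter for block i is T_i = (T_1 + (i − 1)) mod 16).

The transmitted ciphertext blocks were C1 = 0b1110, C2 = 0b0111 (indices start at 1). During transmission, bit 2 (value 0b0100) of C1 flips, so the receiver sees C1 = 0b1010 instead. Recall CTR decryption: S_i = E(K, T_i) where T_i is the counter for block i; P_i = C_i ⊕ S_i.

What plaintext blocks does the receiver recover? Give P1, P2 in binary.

Only C1 changed, to 0b1010. In CTR, a change in C_i flips the same bit in P_i only; the keystream is unaffected. Decrypting the received ciphertext:
P1: T = 0b0001, S = E(K, T) = 0b0111; 0b1010 ⊕ 0b0111 = 0b1101.
P2: T = 0b0010, S = E(K, T) = 0b0100; 0b0111 ⊕ 0b0100 = 0b0011.
Blocks that differ from the original plaintext: P1.

P1 = 0b1101, P2 = 0b0011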